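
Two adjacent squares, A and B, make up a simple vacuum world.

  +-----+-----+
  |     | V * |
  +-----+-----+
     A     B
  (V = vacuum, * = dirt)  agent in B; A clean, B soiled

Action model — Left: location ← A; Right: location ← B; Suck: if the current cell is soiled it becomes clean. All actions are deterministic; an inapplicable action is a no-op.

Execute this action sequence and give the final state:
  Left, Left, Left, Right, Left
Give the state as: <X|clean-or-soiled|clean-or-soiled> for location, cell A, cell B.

<A|clean|soiled>

[1] after Left: <A|clean|soiled>
[2] after Left: <A|clean|soiled>
[3] after Left: <A|clean|soiled>
[4] after Right: <B|clean|soiled>
[5] after Left: <A|clean|soiled>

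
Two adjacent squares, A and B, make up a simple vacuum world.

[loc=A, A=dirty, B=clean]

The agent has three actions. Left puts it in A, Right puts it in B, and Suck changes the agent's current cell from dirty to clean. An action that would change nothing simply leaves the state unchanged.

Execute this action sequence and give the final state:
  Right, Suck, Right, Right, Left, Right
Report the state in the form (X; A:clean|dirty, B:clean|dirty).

(B; A:dirty, B:clean)

1. Right → (B; A:dirty, B:clean)
2. Suck → (B; A:dirty, B:clean)
3. Right → (B; A:dirty, B:clean)
4. Right → (B; A:dirty, B:clean)
5. Left → (A; A:dirty, B:clean)
6. Right → (B; A:dirty, B:clean)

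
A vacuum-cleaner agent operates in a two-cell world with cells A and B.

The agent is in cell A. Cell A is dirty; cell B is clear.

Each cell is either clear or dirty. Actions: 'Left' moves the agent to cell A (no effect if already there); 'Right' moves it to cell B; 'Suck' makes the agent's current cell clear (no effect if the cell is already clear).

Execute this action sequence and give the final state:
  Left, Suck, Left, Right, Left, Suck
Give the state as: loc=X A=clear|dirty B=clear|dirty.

loc=A A=clear B=clear

1) do Left; now loc=A A=dirty B=clear
2) do Suck; now loc=A A=clear B=clear
3) do Left; now loc=A A=clear B=clear
4) do Right; now loc=B A=clear B=clear
5) do Left; now loc=A A=clear B=clear
6) do Suck; now loc=A A=clear B=clear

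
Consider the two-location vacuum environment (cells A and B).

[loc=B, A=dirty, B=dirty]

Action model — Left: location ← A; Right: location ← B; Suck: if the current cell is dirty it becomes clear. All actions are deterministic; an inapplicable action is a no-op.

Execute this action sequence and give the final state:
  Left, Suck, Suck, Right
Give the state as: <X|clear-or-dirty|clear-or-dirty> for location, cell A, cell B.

Left (#1): <A|dirty|dirty>
Suck (#2): <A|clear|dirty>
Suck (#3): <A|clear|dirty>
Right (#4): <B|clear|dirty>

<B|clear|dirty>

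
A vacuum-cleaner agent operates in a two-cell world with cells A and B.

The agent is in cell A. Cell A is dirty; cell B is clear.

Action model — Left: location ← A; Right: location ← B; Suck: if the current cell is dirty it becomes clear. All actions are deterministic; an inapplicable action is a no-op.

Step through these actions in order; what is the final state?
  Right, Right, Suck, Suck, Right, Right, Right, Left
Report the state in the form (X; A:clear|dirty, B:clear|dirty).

(A; A:dirty, B:clear)

1) do Right; now (B; A:dirty, B:clear)
2) do Right; now (B; A:dirty, B:clear)
3) do Suck; now (B; A:dirty, B:clear)
4) do Suck; now (B; A:dirty, B:clear)
5) do Right; now (B; A:dirty, B:clear)
6) do Right; now (B; A:dirty, B:clear)
7) do Right; now (B; A:dirty, B:clear)
8) do Left; now (A; A:dirty, B:clear)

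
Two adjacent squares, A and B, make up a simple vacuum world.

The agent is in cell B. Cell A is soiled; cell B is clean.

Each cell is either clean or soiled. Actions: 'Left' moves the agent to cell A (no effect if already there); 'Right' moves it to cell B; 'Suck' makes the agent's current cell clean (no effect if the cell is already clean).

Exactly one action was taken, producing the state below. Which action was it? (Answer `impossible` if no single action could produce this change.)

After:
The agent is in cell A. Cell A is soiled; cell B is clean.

Left

try  Left: in A — A soiled, B clean  ← match
try Right: in B — A soiled, B clean
try  Suck: in B — A soiled, B clean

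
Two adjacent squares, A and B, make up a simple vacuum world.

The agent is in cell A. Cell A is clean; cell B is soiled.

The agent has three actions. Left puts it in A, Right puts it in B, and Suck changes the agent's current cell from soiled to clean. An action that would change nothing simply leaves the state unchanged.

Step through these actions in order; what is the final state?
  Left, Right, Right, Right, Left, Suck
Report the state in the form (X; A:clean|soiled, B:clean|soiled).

[1] after Left: (A; A:clean, B:soiled)
[2] after Right: (B; A:clean, B:soiled)
[3] after Right: (B; A:clean, B:soiled)
[4] after Right: (B; A:clean, B:soiled)
[5] after Left: (A; A:clean, B:soiled)
[6] after Suck: (A; A:clean, B:soiled)

(A; A:clean, B:soiled)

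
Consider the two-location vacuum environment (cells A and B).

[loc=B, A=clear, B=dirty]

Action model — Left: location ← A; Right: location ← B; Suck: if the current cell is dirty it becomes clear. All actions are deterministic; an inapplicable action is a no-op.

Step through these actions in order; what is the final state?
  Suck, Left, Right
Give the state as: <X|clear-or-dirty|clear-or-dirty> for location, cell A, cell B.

step 1/3 (Suck): <B|clear|clear>
step 2/3 (Left): <A|clear|clear>
step 3/3 (Right): <B|clear|clear>

<B|clear|clear>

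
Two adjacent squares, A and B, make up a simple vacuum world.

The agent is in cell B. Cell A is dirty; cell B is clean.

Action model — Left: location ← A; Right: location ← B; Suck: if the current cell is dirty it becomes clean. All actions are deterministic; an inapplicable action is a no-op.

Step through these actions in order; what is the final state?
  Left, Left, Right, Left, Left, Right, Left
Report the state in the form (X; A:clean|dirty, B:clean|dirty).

t=1 Left ⇒ (A; A:dirty, B:clean)
t=2 Left ⇒ (A; A:dirty, B:clean)
t=3 Right ⇒ (B; A:dirty, B:clean)
t=4 Left ⇒ (A; A:dirty, B:clean)
t=5 Left ⇒ (A; A:dirty, B:clean)
t=6 Right ⇒ (B; A:dirty, B:clean)
t=7 Left ⇒ (A; A:dirty, B:clean)

(A; A:dirty, B:clean)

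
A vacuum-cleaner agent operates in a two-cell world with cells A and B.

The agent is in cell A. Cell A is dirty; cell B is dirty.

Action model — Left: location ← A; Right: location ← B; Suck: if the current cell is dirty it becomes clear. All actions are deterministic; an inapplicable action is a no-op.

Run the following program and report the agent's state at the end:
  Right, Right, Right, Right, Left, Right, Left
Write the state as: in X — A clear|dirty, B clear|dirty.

1) do Right; now in B — A dirty, B dirty
2) do Right; now in B — A dirty, B dirty
3) do Right; now in B — A dirty, B dirty
4) do Right; now in B — A dirty, B dirty
5) do Left; now in A — A dirty, B dirty
6) do Right; now in B — A dirty, B dirty
7) do Left; now in A — A dirty, B dirty

in A — A dirty, B dirty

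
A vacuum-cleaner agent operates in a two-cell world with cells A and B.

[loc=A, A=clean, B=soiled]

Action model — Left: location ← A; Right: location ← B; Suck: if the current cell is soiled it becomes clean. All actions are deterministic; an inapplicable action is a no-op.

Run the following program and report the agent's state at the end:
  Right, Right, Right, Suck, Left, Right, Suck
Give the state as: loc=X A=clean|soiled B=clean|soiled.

loc=B A=clean B=clean

step 1/7 (Right): loc=B A=clean B=soiled
step 2/7 (Right): loc=B A=clean B=soiled
step 3/7 (Right): loc=B A=clean B=soiled
step 4/7 (Suck): loc=B A=clean B=clean
step 5/7 (Left): loc=A A=clean B=clean
step 6/7 (Right): loc=B A=clean B=clean
step 7/7 (Suck): loc=B A=clean B=clean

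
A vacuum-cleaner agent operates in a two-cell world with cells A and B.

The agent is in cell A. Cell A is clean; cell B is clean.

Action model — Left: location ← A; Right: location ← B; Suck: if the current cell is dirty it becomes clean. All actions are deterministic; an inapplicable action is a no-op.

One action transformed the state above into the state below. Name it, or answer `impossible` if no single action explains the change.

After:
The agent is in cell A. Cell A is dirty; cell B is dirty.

try  Left: <A|clean|clean>
try Right: <B|clean|clean>
try  Suck: <A|clean|clean>
no single action produces the after-state

impossible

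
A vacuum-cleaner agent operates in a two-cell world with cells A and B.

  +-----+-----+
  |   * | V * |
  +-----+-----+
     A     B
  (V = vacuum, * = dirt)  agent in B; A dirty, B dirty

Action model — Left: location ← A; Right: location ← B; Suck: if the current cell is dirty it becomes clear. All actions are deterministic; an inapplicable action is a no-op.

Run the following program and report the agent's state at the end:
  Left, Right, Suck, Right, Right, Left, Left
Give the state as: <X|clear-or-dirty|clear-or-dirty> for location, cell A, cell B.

t=1 Left ⇒ <A|dirty|dirty>
t=2 Right ⇒ <B|dirty|dirty>
t=3 Suck ⇒ <B|dirty|clear>
t=4 Right ⇒ <B|dirty|clear>
t=5 Right ⇒ <B|dirty|clear>
t=6 Left ⇒ <A|dirty|clear>
t=7 Left ⇒ <A|dirty|clear>

<A|dirty|clear>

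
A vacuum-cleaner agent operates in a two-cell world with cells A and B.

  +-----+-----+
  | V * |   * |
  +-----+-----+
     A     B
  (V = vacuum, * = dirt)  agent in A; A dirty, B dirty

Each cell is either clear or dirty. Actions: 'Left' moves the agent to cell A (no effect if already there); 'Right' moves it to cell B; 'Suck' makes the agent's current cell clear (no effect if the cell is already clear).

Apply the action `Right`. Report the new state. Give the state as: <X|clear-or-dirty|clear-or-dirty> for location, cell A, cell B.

<B|dirty|dirty>

start: <A|dirty|dirty>
step 1/1 (Right): <B|dirty|dirty>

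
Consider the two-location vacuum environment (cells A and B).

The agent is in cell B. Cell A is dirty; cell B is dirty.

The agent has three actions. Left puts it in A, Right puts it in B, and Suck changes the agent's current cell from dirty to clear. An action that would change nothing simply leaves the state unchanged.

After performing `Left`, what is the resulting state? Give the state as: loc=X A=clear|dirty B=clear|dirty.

loc=A A=dirty B=dirty

start: loc=B A=dirty B=dirty
step 1/1 (Left): loc=A A=dirty B=dirty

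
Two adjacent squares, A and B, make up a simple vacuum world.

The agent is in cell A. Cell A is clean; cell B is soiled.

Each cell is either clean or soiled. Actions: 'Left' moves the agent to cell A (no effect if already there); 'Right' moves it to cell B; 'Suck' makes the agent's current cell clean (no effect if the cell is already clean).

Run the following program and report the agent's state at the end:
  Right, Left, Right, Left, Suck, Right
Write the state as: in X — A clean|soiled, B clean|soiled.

in B — A clean, B soiled

1. Right → in B — A clean, B soiled
2. Left → in A — A clean, B soiled
3. Right → in B — A clean, B soiled
4. Left → in A — A clean, B soiled
5. Suck → in A — A clean, B soiled
6. Right → in B — A clean, B soiled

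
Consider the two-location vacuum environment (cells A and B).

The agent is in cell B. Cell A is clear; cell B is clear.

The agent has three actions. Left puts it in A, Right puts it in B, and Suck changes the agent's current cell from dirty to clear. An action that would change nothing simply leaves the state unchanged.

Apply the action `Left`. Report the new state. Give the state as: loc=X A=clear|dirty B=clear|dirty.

start: loc=B A=clear B=clear
Left (#1): loc=A A=clear B=clear

loc=A A=clear B=clear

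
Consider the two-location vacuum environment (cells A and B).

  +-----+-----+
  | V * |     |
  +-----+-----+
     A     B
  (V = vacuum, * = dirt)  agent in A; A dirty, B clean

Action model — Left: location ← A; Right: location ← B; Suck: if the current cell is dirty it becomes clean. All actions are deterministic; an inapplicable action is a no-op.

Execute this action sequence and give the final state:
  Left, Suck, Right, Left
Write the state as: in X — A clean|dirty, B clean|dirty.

[1] after Left: in A — A dirty, B clean
[2] after Suck: in A — A clean, B clean
[3] after Right: in B — A clean, B clean
[4] after Left: in A — A clean, B clean

in A — A clean, B clean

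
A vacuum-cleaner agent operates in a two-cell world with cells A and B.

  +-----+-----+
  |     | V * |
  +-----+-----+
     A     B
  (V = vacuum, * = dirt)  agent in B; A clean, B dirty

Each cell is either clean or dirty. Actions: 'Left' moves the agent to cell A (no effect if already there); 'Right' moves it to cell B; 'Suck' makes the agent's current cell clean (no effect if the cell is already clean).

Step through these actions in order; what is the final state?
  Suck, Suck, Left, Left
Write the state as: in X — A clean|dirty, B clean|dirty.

Suck (#1): in B — A clean, B clean
Suck (#2): in B — A clean, B clean
Left (#3): in A — A clean, B clean
Left (#4): in A — A clean, B clean

in A — A clean, B clean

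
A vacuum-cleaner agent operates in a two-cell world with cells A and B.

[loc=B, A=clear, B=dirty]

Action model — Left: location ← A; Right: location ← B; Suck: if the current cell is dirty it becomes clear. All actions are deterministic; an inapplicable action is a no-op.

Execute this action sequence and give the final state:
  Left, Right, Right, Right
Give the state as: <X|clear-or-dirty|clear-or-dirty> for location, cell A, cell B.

<B|clear|dirty>

1. Left → <A|clear|dirty>
2. Right → <B|clear|dirty>
3. Right → <B|clear|dirty>
4. Right → <B|clear|dirty>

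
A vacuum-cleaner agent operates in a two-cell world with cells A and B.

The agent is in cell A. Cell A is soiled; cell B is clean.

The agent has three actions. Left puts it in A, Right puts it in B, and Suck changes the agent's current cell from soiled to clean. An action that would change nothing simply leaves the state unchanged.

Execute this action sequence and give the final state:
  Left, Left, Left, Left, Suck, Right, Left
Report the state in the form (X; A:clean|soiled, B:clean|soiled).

step 1/7 (Left): (A; A:soiled, B:clean)
step 2/7 (Left): (A; A:soiled, B:clean)
step 3/7 (Left): (A; A:soiled, B:clean)
step 4/7 (Left): (A; A:soiled, B:clean)
step 5/7 (Suck): (A; A:clean, B:clean)
step 6/7 (Right): (B; A:clean, B:clean)
step 7/7 (Left): (A; A:clean, B:clean)

(A; A:clean, B:clean)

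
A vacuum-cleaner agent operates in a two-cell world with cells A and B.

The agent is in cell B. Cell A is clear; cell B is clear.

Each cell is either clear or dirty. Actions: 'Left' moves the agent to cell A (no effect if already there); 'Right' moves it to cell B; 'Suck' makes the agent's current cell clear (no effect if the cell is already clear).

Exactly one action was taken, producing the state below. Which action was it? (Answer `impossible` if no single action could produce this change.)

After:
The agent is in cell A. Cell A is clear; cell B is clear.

try  Left: (A; A:clear, B:clear)  ← match
try Right: (B; A:clear, B:clear)
try  Suck: (B; A:clear, B:clear)

Left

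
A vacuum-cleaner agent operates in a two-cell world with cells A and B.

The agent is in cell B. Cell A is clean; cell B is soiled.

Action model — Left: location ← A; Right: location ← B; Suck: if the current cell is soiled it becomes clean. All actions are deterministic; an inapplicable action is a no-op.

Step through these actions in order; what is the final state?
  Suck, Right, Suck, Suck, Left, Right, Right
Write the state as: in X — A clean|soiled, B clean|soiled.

[1] after Suck: in B — A clean, B clean
[2] after Right: in B — A clean, B clean
[3] after Suck: in B — A clean, B clean
[4] after Suck: in B — A clean, B clean
[5] after Left: in A — A clean, B clean
[6] after Right: in B — A clean, B clean
[7] after Right: in B — A clean, B clean

in B — A clean, B clean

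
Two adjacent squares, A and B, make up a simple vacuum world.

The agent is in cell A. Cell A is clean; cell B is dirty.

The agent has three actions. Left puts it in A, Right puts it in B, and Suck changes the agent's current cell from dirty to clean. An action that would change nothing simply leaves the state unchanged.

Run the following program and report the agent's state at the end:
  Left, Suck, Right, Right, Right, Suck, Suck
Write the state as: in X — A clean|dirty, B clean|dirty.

t=1 Left ⇒ in A — A clean, B dirty
t=2 Suck ⇒ in A — A clean, B dirty
t=3 Right ⇒ in B — A clean, B dirty
t=4 Right ⇒ in B — A clean, B dirty
t=5 Right ⇒ in B — A clean, B dirty
t=6 Suck ⇒ in B — A clean, B clean
t=7 Suck ⇒ in B — A clean, B clean

in B — A clean, B clean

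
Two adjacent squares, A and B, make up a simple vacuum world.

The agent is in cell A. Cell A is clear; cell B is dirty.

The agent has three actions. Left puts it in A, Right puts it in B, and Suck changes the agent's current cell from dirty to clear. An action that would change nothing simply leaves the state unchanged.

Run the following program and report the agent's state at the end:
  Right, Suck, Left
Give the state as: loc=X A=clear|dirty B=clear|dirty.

loc=A A=clear B=clear

t=1 Right ⇒ loc=B A=clear B=dirty
t=2 Suck ⇒ loc=B A=clear B=clear
t=3 Left ⇒ loc=A A=clear B=clear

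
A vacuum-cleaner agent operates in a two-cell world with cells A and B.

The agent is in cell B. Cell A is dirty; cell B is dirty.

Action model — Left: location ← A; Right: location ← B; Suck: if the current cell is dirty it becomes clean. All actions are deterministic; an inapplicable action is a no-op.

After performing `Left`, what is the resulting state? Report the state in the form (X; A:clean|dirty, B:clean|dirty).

(A; A:dirty, B:dirty)

start: (B; A:dirty, B:dirty)
1) do Left; now (A; A:dirty, B:dirty)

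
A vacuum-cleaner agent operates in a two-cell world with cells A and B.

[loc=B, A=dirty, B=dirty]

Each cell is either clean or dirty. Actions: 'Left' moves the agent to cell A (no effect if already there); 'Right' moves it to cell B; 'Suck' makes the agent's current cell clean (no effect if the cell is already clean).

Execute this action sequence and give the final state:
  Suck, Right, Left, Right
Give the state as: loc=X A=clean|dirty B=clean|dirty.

step 1/4 (Suck): loc=B A=dirty B=clean
step 2/4 (Right): loc=B A=dirty B=clean
step 3/4 (Left): loc=A A=dirty B=clean
step 4/4 (Right): loc=B A=dirty B=clean

loc=B A=dirty B=clean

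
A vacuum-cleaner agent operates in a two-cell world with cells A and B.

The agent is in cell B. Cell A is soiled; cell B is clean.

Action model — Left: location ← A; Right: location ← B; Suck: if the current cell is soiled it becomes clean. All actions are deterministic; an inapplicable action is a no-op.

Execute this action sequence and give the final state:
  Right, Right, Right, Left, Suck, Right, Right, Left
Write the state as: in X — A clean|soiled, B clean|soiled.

in A — A clean, B clean

step 1/8 (Right): in B — A soiled, B clean
step 2/8 (Right): in B — A soiled, B clean
step 3/8 (Right): in B — A soiled, B clean
step 4/8 (Left): in A — A soiled, B clean
step 5/8 (Suck): in A — A clean, B clean
step 6/8 (Right): in B — A clean, B clean
step 7/8 (Right): in B — A clean, B clean
step 8/8 (Left): in A — A clean, B clean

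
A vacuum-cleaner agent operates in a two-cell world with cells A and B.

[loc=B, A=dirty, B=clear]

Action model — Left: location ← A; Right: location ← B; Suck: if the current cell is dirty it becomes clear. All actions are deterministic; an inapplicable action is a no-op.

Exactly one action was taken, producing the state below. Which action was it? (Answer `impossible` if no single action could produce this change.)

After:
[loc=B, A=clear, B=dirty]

try  Left: <A|dirty|clear>
try Right: <B|dirty|clear>
try  Suck: <B|dirty|clear>
no single action produces the after-state

impossible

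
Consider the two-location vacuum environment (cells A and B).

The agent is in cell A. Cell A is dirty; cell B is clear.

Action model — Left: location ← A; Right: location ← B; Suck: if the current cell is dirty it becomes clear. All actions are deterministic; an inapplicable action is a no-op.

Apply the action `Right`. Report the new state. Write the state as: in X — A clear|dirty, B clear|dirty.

in B — A dirty, B clear

start: in A — A dirty, B clear
step 1/1 (Right): in B — A dirty, B clear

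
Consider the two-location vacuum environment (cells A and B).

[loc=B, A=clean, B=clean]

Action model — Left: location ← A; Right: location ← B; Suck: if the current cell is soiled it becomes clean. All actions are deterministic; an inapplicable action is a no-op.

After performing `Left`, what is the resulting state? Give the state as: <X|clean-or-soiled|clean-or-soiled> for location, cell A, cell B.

<A|clean|clean>

start: <B|clean|clean>
1. Left → <A|clean|clean>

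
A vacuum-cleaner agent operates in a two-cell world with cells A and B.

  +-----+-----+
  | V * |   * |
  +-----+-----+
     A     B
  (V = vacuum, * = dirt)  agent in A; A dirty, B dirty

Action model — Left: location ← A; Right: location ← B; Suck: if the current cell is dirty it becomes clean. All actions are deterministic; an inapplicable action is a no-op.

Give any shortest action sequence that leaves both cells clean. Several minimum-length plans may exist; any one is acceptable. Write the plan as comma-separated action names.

Suck, Right, Suck

[1] after Suck: in A — A clean, B dirty
[2] after Right: in B — A clean, B dirty
[3] after Suck: in B — A clean, B clean
min 3: Suck A + move + Suck B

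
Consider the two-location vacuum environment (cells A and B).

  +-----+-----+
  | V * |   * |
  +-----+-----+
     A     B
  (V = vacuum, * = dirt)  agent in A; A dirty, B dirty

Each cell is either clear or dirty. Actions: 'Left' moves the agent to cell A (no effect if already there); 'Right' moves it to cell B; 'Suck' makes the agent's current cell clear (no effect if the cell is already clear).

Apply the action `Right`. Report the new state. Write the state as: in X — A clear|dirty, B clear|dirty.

start: in A — A dirty, B dirty
Right (#1): in B — A dirty, B dirty

in B — A dirty, B dirty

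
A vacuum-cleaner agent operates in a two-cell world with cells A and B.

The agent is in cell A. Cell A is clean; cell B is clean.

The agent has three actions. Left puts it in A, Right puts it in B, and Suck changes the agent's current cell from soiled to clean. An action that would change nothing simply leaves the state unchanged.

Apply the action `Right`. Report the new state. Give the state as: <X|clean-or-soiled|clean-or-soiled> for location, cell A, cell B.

<B|clean|clean>

start: <A|clean|clean>
1. Right → <B|clean|clean>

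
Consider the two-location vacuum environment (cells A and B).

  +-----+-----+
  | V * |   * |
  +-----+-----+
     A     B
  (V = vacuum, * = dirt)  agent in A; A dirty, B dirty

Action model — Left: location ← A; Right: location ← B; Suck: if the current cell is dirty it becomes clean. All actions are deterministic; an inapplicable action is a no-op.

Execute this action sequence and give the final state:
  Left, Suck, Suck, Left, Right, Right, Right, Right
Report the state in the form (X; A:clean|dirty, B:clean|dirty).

step 1/8 (Left): (A; A:dirty, B:dirty)
step 2/8 (Suck): (A; A:clean, B:dirty)
step 3/8 (Suck): (A; A:clean, B:dirty)
step 4/8 (Left): (A; A:clean, B:dirty)
step 5/8 (Right): (B; A:clean, B:dirty)
step 6/8 (Right): (B; A:clean, B:dirty)
step 7/8 (Right): (B; A:clean, B:dirty)
step 8/8 (Right): (B; A:clean, B:dirty)

(B; A:clean, B:dirty)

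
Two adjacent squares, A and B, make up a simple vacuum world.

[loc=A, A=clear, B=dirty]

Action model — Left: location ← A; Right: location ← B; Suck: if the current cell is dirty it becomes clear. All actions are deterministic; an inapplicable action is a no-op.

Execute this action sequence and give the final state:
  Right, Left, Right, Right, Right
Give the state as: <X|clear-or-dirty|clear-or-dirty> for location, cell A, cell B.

<B|clear|dirty>

Right (#1): <B|clear|dirty>
Left (#2): <A|clear|dirty>
Right (#3): <B|clear|dirty>
Right (#4): <B|clear|dirty>
Right (#5): <B|clear|dirty>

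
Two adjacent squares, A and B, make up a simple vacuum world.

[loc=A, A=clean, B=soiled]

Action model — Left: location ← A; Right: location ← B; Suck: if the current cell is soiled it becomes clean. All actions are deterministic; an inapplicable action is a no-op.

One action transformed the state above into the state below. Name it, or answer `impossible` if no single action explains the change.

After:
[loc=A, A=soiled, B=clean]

impossible

try  Left: in A — A clean, B soiled
try Right: in B — A clean, B soiled
try  Suck: in A — A clean, B soiled
no single action produces the after-state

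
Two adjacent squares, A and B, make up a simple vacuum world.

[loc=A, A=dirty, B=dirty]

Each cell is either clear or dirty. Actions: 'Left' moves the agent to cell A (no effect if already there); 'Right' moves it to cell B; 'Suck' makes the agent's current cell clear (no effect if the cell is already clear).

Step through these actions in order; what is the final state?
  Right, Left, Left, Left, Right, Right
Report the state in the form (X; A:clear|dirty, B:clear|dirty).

(B; A:dirty, B:dirty)

[1] after Right: (B; A:dirty, B:dirty)
[2] after Left: (A; A:dirty, B:dirty)
[3] after Left: (A; A:dirty, B:dirty)
[4] after Left: (A; A:dirty, B:dirty)
[5] after Right: (B; A:dirty, B:dirty)
[6] after Right: (B; A:dirty, B:dirty)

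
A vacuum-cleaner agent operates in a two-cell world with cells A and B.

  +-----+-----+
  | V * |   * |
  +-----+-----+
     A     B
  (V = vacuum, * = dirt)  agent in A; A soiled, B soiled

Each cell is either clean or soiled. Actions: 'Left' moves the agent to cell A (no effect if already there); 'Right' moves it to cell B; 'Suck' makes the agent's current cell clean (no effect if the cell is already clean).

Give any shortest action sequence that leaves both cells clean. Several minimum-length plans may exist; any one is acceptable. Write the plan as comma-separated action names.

Suck, Right, Suck

[1] after Suck: in A — A clean, B soiled
[2] after Right: in B — A clean, B soiled
[3] after Suck: in B — A clean, B clean
min 3: Suck A + move + Suck B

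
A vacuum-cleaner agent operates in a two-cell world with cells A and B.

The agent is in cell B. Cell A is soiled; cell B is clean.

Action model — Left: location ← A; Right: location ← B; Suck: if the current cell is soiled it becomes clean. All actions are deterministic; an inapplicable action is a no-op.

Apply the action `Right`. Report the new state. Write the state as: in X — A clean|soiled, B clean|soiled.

start: in B — A soiled, B clean
t=1 Right ⇒ in B — A soiled, B clean

in B — A soiled, B clean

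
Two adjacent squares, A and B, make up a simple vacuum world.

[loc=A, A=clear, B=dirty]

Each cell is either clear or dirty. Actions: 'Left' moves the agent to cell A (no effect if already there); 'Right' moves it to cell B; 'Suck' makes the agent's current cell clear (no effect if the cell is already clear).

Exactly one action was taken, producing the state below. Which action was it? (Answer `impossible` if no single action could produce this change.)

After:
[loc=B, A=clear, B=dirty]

try  Left: in A — A clear, B dirty
try Right: in B — A clear, B dirty  ← match
try  Suck: in A — A clear, B dirty

Right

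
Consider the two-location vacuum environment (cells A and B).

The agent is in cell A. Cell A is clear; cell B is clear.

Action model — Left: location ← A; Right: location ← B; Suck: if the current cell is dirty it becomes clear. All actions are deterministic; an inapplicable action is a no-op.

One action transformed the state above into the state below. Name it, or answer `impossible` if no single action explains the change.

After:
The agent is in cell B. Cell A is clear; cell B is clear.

try  Left: <A|clear|clear>
try Right: <B|clear|clear>  ← match
try  Suck: <A|clear|clear>

Right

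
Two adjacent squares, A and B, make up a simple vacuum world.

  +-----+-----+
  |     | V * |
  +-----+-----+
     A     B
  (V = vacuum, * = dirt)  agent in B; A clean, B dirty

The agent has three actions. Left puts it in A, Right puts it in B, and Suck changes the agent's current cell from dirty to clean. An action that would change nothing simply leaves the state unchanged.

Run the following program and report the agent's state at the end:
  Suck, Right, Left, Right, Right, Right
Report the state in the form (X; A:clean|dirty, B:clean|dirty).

(B; A:clean, B:clean)

[1] after Suck: (B; A:clean, B:clean)
[2] after Right: (B; A:clean, B:clean)
[3] after Left: (A; A:clean, B:clean)
[4] after Right: (B; A:clean, B:clean)
[5] after Right: (B; A:clean, B:clean)
[6] after Right: (B; A:clean, B:clean)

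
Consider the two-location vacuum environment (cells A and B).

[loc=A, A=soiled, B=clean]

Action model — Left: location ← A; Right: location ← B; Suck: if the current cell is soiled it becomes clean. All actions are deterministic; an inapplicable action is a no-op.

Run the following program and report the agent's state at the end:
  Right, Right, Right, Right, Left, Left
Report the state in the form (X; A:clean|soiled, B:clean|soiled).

(A; A:soiled, B:clean)

1) do Right; now (B; A:soiled, B:clean)
2) do Right; now (B; A:soiled, B:clean)
3) do Right; now (B; A:soiled, B:clean)
4) do Right; now (B; A:soiled, B:clean)
5) do Left; now (A; A:soiled, B:clean)
6) do Left; now (A; A:soiled, B:clean)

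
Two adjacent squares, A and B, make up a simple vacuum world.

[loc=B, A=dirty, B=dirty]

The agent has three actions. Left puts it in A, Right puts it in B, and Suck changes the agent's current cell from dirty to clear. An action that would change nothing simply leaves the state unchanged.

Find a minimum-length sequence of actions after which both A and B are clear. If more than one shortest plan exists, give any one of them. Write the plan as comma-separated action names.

1) do Suck; now (B; A:dirty, B:clear)
2) do Left; now (A; A:dirty, B:clear)
3) do Suck; now (A; A:clear, B:clear)
min 3: Suck B + move + Suck A

Suck, Left, Suck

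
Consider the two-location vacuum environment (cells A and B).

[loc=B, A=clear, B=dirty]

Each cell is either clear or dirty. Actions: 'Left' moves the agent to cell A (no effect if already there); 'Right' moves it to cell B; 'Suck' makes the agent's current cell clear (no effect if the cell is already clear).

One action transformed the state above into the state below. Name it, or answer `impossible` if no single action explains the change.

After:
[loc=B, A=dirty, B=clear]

try  Left: <A|clear|dirty>
try Right: <B|clear|dirty>
try  Suck: <B|clear|clear>
no single action produces the after-state

impossible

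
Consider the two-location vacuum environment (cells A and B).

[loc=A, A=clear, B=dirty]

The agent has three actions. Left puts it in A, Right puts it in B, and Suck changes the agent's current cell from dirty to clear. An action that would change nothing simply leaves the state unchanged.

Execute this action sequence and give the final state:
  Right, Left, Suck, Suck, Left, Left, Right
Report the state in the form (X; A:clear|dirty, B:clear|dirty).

[1] after Right: (B; A:clear, B:dirty)
[2] after Left: (A; A:clear, B:dirty)
[3] after Suck: (A; A:clear, B:dirty)
[4] after Suck: (A; A:clear, B:dirty)
[5] after Left: (A; A:clear, B:dirty)
[6] after Left: (A; A:clear, B:dirty)
[7] after Right: (B; A:clear, B:dirty)

(B; A:clear, B:dirty)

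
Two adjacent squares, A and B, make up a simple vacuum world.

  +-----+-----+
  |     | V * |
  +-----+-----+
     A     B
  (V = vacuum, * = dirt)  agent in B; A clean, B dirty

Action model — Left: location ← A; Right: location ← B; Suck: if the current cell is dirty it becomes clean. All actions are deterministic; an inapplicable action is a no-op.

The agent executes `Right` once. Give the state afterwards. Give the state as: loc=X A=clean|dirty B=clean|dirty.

loc=B A=clean B=dirty

start: loc=B A=clean B=dirty
1. Right → loc=B A=clean B=dirty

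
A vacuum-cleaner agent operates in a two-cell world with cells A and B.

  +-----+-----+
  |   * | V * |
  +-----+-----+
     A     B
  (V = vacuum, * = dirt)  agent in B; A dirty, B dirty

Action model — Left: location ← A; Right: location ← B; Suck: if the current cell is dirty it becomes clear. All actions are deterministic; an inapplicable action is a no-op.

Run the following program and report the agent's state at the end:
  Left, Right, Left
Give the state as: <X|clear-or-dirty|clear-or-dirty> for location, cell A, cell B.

<A|dirty|dirty>

1) do Left; now <A|dirty|dirty>
2) do Right; now <B|dirty|dirty>
3) do Left; now <A|dirty|dirty>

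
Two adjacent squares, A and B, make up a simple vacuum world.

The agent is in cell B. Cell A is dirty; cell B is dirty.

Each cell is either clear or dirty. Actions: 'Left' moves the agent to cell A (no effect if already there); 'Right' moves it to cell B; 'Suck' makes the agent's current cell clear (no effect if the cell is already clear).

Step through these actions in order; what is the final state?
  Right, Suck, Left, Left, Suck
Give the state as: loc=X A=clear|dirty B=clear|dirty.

1. Right → loc=B A=dirty B=dirty
2. Suck → loc=B A=dirty B=clear
3. Left → loc=A A=dirty B=clear
4. Left → loc=A A=dirty B=clear
5. Suck → loc=A A=clear B=clear

loc=A A=clear B=clear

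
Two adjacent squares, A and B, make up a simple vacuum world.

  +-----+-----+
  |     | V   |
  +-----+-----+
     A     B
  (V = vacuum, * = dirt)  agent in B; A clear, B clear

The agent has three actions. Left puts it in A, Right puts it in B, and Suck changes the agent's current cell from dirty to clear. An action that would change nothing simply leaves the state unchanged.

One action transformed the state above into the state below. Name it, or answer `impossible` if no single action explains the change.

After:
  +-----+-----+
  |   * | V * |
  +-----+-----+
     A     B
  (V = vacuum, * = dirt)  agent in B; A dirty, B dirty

try  Left: (A; A:clear, B:clear)
try Right: (B; A:clear, B:clear)
try  Suck: (B; A:clear, B:clear)
no single action produces the after-state

impossible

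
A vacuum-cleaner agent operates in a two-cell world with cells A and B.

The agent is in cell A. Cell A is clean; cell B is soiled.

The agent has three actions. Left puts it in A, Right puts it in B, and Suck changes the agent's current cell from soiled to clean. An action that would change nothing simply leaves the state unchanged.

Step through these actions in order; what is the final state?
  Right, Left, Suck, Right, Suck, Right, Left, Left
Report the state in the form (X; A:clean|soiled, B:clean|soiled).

1) do Right; now (B; A:clean, B:soiled)
2) do Left; now (A; A:clean, B:soiled)
3) do Suck; now (A; A:clean, B:soiled)
4) do Right; now (B; A:clean, B:soiled)
5) do Suck; now (B; A:clean, B:clean)
6) do Right; now (B; A:clean, B:clean)
7) do Left; now (A; A:clean, B:clean)
8) do Left; now (A; A:clean, B:clean)

(A; A:clean, B:clean)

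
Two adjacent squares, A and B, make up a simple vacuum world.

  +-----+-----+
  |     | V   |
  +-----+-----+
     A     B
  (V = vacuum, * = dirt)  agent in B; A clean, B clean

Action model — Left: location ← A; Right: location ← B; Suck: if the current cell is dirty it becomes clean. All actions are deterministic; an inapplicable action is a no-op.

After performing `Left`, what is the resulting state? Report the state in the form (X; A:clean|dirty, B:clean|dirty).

start: (B; A:clean, B:clean)
1) do Left; now (A; A:clean, B:clean)

(A; A:clean, B:clean)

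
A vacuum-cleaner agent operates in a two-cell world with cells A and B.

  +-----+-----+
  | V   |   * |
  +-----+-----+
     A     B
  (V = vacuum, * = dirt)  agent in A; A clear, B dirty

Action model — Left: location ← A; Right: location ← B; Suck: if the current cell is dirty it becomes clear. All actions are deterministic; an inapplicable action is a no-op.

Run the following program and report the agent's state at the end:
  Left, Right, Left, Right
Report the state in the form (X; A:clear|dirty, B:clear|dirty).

(B; A:clear, B:dirty)

1. Left → (A; A:clear, B:dirty)
2. Right → (B; A:clear, B:dirty)
3. Left → (A; A:clear, B:dirty)
4. Right → (B; A:clear, B:dirty)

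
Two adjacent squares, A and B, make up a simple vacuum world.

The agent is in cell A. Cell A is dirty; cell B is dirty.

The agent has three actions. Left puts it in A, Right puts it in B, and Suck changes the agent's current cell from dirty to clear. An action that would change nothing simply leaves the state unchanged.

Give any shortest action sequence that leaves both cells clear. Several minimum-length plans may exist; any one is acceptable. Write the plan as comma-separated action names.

Suck, Right, Suck

[1] after Suck: <A|clear|dirty>
[2] after Right: <B|clear|dirty>
[3] after Suck: <B|clear|clear>
min 3: Suck A + move + Suck B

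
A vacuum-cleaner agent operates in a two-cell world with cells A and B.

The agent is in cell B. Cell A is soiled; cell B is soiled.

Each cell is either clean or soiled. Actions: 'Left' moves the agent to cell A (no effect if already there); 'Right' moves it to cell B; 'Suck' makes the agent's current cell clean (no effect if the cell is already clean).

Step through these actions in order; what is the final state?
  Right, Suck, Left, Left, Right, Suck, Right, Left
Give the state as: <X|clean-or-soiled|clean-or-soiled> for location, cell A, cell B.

1) do Right; now <B|soiled|soiled>
2) do Suck; now <B|soiled|clean>
3) do Left; now <A|soiled|clean>
4) do Left; now <A|soiled|clean>
5) do Right; now <B|soiled|clean>
6) do Suck; now <B|soiled|clean>
7) do Right; now <B|soiled|clean>
8) do Left; now <A|soiled|clean>

<A|soiled|clean>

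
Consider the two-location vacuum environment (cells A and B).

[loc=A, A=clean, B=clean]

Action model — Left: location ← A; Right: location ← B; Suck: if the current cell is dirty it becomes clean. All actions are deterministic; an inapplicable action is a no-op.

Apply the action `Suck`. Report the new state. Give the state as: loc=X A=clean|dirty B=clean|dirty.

start: loc=A A=clean B=clean
Suck (#1): loc=A A=clean B=clean

loc=A A=clean B=clean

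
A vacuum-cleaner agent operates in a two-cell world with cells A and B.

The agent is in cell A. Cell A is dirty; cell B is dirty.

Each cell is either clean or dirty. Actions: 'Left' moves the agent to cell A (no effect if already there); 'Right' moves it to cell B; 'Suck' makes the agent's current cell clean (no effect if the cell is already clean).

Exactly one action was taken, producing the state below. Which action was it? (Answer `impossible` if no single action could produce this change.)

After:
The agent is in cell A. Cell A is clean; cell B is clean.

impossible

try  Left: <A|dirty|dirty>
try Right: <B|dirty|dirty>
try  Suck: <A|clean|dirty>
no single action produces the after-state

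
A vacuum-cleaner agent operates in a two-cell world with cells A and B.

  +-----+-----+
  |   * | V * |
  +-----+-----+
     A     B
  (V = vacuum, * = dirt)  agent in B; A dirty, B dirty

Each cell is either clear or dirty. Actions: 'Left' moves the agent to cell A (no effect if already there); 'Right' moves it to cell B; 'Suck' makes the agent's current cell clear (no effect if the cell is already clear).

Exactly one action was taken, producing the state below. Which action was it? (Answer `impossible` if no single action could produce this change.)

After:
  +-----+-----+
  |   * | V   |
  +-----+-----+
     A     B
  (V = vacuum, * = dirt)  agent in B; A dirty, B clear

try  Left: in A — A dirty, B dirty
try Right: in B — A dirty, B dirty
try  Suck: in B — A dirty, B clear  ← match

Suck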